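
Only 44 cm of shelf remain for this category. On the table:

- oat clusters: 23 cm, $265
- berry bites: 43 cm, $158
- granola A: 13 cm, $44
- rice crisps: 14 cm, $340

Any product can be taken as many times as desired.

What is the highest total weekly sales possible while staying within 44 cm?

Taking 3×rice crisps: 42 cm used, 1020 in weekly sales.

1020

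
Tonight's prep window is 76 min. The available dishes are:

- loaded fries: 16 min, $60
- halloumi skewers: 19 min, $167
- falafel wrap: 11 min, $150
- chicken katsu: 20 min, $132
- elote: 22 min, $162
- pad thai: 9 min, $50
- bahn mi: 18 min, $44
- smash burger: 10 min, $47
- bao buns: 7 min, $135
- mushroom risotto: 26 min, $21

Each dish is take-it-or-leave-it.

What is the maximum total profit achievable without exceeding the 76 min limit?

681

A density-first pass picks halloumi skewers + falafel wrap + elote + pad thai + bao buns — 664 at 68 min.
Dropping elote frees 22 min; slotting in chicken katsu + smash burger (30 min) lifts the total to 681 at 76 min.
No other feasible combination exceeds 681.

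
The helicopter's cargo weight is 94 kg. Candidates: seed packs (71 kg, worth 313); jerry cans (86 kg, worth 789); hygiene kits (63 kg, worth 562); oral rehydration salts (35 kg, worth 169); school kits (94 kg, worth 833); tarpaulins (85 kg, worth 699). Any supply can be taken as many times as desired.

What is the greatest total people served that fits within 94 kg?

833

Taking the top-ratio supplies first gives jerry cans for 789 (86 kg).
Replace jerry cans with school kits: the trade gains 44 net, giving 833 at 94 kg.
That's the maximum — no swap from here does better than 833.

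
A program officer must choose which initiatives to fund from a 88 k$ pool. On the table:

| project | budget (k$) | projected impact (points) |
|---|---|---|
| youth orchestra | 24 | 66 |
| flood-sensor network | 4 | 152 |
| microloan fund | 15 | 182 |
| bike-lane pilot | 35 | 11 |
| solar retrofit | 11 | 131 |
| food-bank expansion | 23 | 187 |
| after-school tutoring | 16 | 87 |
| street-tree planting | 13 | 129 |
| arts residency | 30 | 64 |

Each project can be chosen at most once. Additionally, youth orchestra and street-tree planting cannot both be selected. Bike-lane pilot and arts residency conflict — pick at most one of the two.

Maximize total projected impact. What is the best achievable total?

Taking flood-sensor network + microloan fund + solar retrofit + food-bank expansion + after-school tutoring + street-tree planting: 82 k$ used, 868 in projected impact.

868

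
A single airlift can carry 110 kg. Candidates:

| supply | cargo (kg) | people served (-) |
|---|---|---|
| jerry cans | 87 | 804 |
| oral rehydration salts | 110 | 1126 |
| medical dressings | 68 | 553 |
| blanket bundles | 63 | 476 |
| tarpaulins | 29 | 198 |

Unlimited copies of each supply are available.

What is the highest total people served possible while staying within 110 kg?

Density check — oral rehydration salts 10.24, jerry cans 9.24, medical dressings 8.13, blanket bundles 7.56 are the best per kg.
Oral rehydration salts uses 110 of the 110 kg and totals 1126.
No other feasible combination exceeds 1126.

1126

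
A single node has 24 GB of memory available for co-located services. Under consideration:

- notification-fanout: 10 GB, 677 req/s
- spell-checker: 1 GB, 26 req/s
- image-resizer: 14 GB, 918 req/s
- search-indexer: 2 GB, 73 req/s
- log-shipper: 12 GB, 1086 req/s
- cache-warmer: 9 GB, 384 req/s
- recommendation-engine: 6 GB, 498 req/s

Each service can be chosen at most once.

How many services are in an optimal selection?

3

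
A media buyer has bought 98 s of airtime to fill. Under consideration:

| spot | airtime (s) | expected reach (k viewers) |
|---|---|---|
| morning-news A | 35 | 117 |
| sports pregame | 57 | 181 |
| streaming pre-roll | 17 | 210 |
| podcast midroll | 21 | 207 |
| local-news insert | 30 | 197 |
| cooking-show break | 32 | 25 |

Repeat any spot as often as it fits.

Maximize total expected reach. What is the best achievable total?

The ratio ordering already packs tightly: 5×streaming pre-roll, 85 s, 1050.

1050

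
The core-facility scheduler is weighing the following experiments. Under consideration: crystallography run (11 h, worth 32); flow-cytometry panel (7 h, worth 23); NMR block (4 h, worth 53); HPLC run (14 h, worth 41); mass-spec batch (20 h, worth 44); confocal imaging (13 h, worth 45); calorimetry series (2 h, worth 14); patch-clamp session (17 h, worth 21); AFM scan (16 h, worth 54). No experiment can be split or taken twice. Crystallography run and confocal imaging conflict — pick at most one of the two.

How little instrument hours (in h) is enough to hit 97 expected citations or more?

17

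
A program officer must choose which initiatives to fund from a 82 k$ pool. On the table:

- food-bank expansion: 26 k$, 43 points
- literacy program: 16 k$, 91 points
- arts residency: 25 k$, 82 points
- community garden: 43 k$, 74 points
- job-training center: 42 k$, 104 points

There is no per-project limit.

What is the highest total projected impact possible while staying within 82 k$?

Best packing: 5×literacy program — 80 k$, 455 total.
The spare 2 k$ is too small for any remaining project, and no exchange beats 455.

455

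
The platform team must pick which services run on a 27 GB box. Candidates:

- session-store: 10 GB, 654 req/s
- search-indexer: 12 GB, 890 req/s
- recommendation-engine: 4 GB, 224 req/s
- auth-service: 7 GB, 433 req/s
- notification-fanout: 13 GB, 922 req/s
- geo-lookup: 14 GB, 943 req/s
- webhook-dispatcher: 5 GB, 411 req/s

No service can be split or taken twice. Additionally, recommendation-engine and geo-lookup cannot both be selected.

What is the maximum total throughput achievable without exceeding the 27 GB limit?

1955

By throughput per GB: webhook-dispatcher 82.20, search-indexer 74.17, notification-fanout 70.92, geo-lookup 67.36 lead.
Session-store + search-indexer + webhook-dispatcher uses 27 of the 27 GB and totals 1955.
Runner-up notification-fanout + geo-lookup tops out at 1865.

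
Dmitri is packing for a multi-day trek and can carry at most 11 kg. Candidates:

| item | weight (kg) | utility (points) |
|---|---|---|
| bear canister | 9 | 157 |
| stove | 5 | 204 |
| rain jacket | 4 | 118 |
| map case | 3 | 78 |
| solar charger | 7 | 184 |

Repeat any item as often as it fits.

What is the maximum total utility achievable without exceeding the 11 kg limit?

2×stove uses 10 of the 11 kg and totals 408.
The spare 1 kg is too small for any remaining item, and no exchange beats 408.

408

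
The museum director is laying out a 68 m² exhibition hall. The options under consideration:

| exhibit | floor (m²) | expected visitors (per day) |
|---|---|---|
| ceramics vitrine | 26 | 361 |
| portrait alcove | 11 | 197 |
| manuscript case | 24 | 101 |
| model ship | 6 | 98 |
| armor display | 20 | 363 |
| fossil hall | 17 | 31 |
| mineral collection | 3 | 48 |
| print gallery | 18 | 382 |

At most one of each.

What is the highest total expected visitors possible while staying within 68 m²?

1154

Density check — print gallery 21.22, armor display 18.15, portrait alcove 17.91, model ship 16.33 are the best per m².
Taking the top-ratio exhibits first gives portrait alcove + model ship + armor display + mineral collection + print gallery for 1088 (58 m²).
Dropping portrait alcove and model ship frees 17 m²; slotting in ceramics vitrine (26 m²) lifts the total to 1154 at 67 m².
The closest alternative, ceramics vitrine + armor display + print gallery, reaches only 1106.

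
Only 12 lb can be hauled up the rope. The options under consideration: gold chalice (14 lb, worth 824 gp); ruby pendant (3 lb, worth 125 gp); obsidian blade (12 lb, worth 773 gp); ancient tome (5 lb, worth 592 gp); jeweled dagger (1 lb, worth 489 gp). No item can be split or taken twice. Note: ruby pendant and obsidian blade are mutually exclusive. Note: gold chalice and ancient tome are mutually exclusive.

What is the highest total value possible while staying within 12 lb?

1206

Ruby pendant + ancient tome + jeweled dagger uses 9 of the 12 lb and totals 1206.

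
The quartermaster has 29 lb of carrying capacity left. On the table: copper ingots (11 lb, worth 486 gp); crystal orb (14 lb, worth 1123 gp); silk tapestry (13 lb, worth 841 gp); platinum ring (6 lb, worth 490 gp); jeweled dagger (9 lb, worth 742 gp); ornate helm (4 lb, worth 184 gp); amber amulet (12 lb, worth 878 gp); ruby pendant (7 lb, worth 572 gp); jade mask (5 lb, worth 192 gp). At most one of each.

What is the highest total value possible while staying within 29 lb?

The ratio heuristic lands on platinum ring + jeweled dagger + ornate helm + ruby pendant (1988) but leaves 3 lb idle.
The 11 lb tied up in ornate helm and ruby pendant is better spent on crystal orb — total rises to 2355 (29 lb).
Nothing else within 29 lb beats 2355.

2355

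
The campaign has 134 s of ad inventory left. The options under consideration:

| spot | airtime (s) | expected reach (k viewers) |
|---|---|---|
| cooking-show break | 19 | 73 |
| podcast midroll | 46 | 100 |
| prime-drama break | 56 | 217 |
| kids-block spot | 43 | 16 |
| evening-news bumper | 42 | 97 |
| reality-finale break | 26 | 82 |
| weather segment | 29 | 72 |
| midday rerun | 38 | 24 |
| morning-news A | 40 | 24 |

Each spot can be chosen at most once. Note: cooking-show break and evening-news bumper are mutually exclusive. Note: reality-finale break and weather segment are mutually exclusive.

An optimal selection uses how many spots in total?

3

Best achievable expected reach is 399.
For example podcast midroll + prime-drama break + reality-finale break achieves it, using 128 s.
Any selection reaching 399 contains exactly 3 spots.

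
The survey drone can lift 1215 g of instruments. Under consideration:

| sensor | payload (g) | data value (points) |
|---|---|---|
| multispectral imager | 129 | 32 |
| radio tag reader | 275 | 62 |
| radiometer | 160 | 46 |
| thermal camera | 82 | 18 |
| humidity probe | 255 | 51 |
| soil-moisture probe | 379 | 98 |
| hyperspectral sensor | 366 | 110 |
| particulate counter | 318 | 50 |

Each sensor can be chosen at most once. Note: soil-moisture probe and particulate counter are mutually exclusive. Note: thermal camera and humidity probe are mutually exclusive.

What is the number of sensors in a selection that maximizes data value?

4

Best achievable data value is 316.
One optimal bundle: radio tag reader + radiometer + soil-moisture probe + hyperspectral sensor (1180 g).
All optima have 4 sensors.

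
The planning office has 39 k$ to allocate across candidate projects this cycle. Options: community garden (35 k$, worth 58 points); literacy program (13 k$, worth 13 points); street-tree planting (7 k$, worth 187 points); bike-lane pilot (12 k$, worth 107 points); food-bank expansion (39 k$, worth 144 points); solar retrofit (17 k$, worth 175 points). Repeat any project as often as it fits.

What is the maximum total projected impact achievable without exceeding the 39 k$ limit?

5×street-tree planting uses 35 of the 39 k$ and totals 935.

935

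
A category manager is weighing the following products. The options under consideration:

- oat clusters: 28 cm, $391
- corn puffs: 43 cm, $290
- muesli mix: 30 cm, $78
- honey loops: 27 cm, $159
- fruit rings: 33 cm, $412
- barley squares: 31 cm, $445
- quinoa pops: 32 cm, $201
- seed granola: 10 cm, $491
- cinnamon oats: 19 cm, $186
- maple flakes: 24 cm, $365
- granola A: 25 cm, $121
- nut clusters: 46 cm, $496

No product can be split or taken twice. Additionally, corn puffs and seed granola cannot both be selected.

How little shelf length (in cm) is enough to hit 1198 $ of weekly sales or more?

62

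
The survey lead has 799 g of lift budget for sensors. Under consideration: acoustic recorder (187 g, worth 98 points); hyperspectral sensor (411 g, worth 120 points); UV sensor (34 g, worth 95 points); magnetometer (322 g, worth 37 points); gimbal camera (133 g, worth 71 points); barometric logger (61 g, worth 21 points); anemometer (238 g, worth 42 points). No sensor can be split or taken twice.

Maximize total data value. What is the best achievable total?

384

Ranking by ratio (data value/g): UV sensor 2.79, gimbal camera 0.53, acoustic recorder 0.52, barometric logger 0.34.
The ratio heuristic lands on acoustic recorder + UV sensor + gimbal camera + barometric logger + anemometer (327) but leaves 146 g idle.
Replace barometric logger and anemometer with hyperspectral sensor: the trade gains 57 net, giving 384 at 765 g.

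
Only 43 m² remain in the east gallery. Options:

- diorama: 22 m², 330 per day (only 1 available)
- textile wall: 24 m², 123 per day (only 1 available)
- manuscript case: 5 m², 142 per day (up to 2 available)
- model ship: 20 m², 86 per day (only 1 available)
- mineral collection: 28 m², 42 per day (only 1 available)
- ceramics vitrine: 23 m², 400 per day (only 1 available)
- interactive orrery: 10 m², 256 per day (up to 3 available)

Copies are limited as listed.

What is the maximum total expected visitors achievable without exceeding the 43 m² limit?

1052

Taking 2×manuscript case + 3×interactive orrery: 40 m² used, 1052 in expected visitors.
The spare 3 m² is too small for any remaining exhibit, and no exchange beats 1052.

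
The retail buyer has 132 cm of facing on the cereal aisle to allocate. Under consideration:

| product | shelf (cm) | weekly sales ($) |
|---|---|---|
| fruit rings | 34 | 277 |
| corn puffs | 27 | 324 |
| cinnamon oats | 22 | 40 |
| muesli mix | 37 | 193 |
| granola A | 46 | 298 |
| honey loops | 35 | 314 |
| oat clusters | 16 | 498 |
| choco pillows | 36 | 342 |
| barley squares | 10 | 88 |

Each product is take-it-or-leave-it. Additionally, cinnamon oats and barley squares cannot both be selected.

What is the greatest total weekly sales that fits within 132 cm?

1566

Best packing: corn puffs + honey loops + oat clusters + choco pillows + barley squares — 124 cm, 1566 total.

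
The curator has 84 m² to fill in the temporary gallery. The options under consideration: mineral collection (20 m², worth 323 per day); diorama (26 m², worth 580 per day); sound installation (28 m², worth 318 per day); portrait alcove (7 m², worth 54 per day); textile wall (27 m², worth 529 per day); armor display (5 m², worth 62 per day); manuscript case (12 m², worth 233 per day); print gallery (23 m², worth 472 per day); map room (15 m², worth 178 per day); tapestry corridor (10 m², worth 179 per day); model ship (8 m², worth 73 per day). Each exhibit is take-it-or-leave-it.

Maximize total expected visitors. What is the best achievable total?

1654

Ranking by ratio (expected visitors/m²): diorama 22.31, print gallery 20.52, textile wall 19.59, manuscript case 19.42.
Filling by ratio: diorama + textile wall + armor display + print gallery for 1643, with 3 m² left unused.
The 5 m² tied up in armor display is better spent on model ship — total rises to 1654 (84 m²).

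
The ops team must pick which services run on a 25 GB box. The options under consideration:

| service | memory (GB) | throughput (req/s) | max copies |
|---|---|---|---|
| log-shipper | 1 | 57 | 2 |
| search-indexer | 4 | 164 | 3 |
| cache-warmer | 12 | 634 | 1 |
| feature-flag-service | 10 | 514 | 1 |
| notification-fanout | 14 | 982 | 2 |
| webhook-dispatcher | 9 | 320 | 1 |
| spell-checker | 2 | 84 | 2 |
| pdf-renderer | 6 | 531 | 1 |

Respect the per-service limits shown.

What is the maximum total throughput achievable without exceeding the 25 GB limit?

1738

Taking the top-ratio services first gives 2×log-shipper + notification-fanout + spell-checker + pdf-renderer for 1711 (24 GB).
The 1 GB tied up in log-shipper is better spent on spell-checker — total rises to 1738 (25 GB).
Every other selection either busts 25 GB or exceeds an availability limit or fails to beat 1738.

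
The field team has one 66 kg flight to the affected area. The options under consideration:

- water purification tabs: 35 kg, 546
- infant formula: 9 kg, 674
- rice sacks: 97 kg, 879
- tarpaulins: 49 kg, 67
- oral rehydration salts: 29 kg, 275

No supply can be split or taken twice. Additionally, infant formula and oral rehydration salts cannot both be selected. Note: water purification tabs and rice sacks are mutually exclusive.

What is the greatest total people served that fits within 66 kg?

1220

Taking water purification tabs + infant formula: 44 kg used, 1220 in people served.
That's the maximum — no feasible swap from here does better than 1220.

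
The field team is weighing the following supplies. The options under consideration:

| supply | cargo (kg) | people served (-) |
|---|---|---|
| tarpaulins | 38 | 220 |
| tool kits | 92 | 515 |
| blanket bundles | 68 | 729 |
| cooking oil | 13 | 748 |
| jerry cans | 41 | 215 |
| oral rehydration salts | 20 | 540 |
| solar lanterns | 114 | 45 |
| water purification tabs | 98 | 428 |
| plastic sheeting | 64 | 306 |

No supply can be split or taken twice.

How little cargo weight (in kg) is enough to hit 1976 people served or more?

Need the lightest bundle worth ≥ 1976.
Taking blanket bundles + cooking oil + oral rehydration salts gives 2017 (≥ 1976) for 101 kg.
Any bundle with less than 101 kg falls short of 1976.

101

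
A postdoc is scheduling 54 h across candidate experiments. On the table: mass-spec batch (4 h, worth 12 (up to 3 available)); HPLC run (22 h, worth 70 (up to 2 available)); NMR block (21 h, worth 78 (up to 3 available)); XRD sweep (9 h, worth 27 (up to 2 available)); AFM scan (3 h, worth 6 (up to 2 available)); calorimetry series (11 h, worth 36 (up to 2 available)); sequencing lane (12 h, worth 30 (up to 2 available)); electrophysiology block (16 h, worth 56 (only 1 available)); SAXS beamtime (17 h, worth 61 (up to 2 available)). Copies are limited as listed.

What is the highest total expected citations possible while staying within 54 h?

195

By expected citations per h: NMR block 3.71, SAXS beamtime 3.59, electrophysiology block 3.50, calorimetry series 3.27 lead.
The ratio heuristic lands on 2×NMR block + calorimetry series (192) but leaves 1 h idle.
Dropping NMR block and calorimetry series frees 32 h; slotting in electrophysiology block + SAXS beamtime (33 h) lifts the total to 195 at 54 h.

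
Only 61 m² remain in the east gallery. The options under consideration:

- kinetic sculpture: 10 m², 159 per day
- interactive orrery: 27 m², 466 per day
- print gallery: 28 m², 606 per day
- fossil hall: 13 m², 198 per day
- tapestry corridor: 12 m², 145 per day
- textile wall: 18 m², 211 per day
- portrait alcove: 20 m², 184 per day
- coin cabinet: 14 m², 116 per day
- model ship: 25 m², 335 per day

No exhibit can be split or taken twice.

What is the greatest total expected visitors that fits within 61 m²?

1072

Interactive orrery + print gallery uses 55 of the 61 m² and totals 1072.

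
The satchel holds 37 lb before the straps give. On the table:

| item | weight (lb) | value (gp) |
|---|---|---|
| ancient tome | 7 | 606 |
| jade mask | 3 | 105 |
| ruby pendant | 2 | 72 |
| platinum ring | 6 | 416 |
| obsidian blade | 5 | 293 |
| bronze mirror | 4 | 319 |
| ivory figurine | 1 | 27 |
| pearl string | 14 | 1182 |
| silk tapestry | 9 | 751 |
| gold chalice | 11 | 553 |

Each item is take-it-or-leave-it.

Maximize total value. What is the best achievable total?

Density check — ancient tome 86.57, pearl string 84.43, silk tapestry 83.44 are the best per lb.
Greedy by ratio would take ancient tome + ruby pendant + bronze mirror + ivory figurine + pearl string + silk tapestry: 37 lb used, total 2957.
The 6 lb tied up in ruby pendant and bronze mirror is better spent on platinum ring — total rises to 2982 (37 lb).

2982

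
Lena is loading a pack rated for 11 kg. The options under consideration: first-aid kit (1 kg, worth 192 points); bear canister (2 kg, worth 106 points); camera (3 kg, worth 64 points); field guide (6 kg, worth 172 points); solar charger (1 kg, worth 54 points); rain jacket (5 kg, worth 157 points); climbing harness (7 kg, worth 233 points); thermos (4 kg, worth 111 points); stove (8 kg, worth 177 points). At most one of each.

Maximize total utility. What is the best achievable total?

585

Ranking by ratio (utility/kg): first-aid kit 192.00, solar charger 54.00, bear canister 53.00.
Taking first-aid kit + bear canister + solar charger + climbing harness: 11 kg used, 585 in utility.
That's the maximum — no swap from here does better than 585.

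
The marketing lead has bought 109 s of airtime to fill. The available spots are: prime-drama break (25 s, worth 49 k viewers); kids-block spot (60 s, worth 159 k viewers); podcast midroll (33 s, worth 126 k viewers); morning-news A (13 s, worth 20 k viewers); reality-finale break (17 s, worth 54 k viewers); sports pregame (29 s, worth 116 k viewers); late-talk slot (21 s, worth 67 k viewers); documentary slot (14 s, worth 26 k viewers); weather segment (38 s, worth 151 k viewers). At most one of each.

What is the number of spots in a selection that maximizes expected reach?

The maximum expected reach within 109 s is 398.
One optimal bundle: podcast midroll + reality-finale break + late-talk slot + weather segment (109 s).
All optima have 4 spots.

4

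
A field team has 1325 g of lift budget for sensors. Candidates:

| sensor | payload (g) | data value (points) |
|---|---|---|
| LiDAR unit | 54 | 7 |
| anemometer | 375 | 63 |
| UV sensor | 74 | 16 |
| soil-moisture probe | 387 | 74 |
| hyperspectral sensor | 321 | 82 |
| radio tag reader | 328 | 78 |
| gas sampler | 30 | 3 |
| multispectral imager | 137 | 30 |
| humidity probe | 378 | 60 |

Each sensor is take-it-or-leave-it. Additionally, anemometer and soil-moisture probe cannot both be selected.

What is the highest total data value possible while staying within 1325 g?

Best packing: LiDAR unit + UV sensor + soil-moisture probe + hyperspectral sensor + radio tag reader + multispectral imager — 1301 g, 287 total.
No other feasible combination exceeds 287.

287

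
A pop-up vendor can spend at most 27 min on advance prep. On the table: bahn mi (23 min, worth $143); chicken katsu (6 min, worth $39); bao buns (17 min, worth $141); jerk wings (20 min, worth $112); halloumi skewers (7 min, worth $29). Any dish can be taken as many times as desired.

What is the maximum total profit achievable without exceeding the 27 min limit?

180

Chicken katsu + bao buns uses 23 of the 27 min and totals 180.
No other feasible combination exceeds 180.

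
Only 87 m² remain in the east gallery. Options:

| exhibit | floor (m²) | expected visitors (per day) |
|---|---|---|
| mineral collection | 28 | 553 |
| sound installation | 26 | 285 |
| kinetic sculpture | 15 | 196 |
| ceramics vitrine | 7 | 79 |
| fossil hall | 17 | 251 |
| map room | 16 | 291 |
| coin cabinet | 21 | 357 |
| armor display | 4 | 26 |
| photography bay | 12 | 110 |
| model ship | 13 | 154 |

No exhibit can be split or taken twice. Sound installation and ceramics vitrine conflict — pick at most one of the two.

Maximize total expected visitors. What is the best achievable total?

Mineral collection + fossil hall + map room + coin cabinet + armor display uses 86 of the 87 m² and totals 1478.
Next best is mineral collection + kinetic sculpture + ceramics vitrine + map room + coin cabinet at 1476 (87 m²) — short by 2.

1478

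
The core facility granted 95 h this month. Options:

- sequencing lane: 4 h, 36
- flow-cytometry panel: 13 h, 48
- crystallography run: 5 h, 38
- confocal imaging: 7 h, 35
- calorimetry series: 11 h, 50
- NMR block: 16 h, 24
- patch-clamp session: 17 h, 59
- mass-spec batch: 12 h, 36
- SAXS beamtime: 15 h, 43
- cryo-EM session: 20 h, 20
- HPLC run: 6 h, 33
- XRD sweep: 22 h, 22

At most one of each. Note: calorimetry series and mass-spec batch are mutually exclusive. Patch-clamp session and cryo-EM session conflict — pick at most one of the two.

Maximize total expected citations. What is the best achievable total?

Best packing: sequencing lane + flow-cytometry panel + crystallography run + confocal imaging + calorimetry series + NMR block + patch-clamp session + SAXS beamtime + HPLC run — 94 h, 366 total.
The closest alternative, sequencing lane + flow-cytometry panel + crystallography run + confocal imaging + NMR block + patch-clamp session + mass-spec batch + SAXS beamtime + HPLC run, reaches only 352.

366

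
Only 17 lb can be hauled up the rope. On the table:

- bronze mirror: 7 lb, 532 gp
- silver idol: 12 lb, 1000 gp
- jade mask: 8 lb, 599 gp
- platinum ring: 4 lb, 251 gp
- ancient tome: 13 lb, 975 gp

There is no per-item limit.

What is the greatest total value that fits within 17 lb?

1251

Best packing: silver idol + platinum ring — 16 lb, 1251 total.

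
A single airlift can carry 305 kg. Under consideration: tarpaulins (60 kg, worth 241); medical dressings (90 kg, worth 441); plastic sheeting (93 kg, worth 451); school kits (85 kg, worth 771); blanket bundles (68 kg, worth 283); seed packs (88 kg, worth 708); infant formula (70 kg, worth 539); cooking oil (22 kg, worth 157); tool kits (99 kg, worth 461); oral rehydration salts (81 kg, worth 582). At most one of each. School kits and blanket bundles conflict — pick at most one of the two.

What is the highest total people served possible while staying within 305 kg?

The ratio heuristic lands on school kits + seed packs + infant formula + cooking oil (2175) but leaves 40 kg idle.
The 22 kg tied up in cooking oil is better spent on tarpaulins — total rises to 2259 (303 kg).
Next best is school kits + seed packs + cooking oil + oral rehydration salts at 2218 (276 kg) — short by 41.

2259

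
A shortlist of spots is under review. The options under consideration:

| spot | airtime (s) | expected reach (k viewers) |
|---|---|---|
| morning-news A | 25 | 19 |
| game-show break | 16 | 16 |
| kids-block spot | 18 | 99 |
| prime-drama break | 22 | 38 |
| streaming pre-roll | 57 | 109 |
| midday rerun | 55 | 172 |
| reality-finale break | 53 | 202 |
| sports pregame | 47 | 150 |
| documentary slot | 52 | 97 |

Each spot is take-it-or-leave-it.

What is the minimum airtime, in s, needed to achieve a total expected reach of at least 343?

Minimise s subject to total expected reach ≥ 343.
reality-finale break + sports pregame: 352 expected reach at 100 s.
Below 100 s the best achievable stays under 343.

100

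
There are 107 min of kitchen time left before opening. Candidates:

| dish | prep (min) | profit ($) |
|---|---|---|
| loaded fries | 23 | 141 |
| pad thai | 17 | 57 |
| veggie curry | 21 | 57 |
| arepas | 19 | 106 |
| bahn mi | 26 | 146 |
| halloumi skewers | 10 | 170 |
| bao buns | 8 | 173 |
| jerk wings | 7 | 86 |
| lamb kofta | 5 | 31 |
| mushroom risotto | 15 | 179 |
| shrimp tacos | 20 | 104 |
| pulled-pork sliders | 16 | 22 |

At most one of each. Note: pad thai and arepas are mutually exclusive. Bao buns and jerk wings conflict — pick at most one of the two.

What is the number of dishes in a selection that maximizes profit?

7

Optimal total is 946.
For example loaded fries + arepas + bahn mi + halloumi skewers + bao buns + lamb kofta + mushroom risotto achieves it, using 106 min.
All optima have 7 dishes.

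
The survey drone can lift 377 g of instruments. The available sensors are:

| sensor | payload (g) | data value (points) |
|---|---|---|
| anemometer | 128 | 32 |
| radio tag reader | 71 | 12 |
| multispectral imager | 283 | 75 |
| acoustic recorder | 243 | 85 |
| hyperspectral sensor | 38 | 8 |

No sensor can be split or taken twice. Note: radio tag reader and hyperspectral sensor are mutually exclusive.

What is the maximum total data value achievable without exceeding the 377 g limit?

117

Best packing: anemometer + acoustic recorder — 371 g, 117 total.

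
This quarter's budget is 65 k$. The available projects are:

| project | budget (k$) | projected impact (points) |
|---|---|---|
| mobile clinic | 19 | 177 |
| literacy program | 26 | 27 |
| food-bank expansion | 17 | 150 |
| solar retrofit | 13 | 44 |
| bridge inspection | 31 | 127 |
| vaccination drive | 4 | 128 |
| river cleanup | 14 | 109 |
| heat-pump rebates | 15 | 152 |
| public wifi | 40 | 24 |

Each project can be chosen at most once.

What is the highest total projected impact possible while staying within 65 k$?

610

Taking the top-ratio projects first gives mobile clinic + food-bank expansion + vaccination drive + heat-pump rebates for 607 (55 k$).
Replace food-bank expansion with solar retrofit + river cleanup: the trade gains 3 net, giving 610 at 65 k$.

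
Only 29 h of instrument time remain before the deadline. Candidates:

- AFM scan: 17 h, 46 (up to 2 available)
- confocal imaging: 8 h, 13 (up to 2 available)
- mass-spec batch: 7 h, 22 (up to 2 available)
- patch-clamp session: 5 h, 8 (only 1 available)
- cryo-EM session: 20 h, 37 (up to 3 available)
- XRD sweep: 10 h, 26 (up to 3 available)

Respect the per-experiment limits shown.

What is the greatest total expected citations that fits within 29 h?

78

2×mass-spec batch + patch-clamp session + XRD sweep uses 29 of the 29 h and totals 78.
Every other selection either busts 29 h or exceeds an availability limit or fails to beat 78.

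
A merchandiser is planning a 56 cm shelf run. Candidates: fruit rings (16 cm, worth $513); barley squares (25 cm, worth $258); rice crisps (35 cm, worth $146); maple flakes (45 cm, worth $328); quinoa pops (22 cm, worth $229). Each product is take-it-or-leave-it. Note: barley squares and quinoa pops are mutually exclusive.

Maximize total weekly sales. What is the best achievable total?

A density-first pass picks fruit rings + quinoa pops — 742 at 38 cm.
Dropping quinoa pops frees 22 cm; slotting in barley squares (25 cm) lifts the total to 771 at 41 cm.
Runner-up fruit rings + quinoa pops tops out at 742.

771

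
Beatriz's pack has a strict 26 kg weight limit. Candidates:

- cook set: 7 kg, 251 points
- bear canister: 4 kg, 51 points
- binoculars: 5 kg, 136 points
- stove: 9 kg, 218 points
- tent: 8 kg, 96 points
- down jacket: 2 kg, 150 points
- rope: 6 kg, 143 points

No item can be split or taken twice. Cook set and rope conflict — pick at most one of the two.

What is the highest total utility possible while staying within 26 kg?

755

Ranking by ratio (utility/kg): down jacket 75.00, cook set 35.86, binoculars 27.20.
The ratio ordering already packs tightly: cook set + binoculars + stove + down jacket, 23 kg, 755.
That's the maximum — no feasible swap from here does better than 755.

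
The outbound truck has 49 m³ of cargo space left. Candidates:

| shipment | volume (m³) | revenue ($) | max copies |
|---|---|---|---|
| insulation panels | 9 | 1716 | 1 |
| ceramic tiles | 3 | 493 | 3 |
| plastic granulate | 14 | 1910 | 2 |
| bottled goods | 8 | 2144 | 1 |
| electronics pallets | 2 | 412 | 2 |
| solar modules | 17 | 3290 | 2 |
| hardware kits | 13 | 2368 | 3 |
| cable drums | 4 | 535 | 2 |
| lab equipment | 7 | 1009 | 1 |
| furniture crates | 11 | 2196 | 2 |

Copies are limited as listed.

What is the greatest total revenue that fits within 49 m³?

Greedy by ratio would take insulation panels + 2×ceramic tiles + bottled goods + 2×electronics pallets + 2×furniture crates: 49 m³ used, total 10062.
Replace insulation panels and 2×ceramic tiles and electronics pallets with solar modules: the trade gains 176 net, giving 10238 at 49 m³.
Every other selection either busts 49 m³ or exceeds an availability limit or fails to beat 10238.

10238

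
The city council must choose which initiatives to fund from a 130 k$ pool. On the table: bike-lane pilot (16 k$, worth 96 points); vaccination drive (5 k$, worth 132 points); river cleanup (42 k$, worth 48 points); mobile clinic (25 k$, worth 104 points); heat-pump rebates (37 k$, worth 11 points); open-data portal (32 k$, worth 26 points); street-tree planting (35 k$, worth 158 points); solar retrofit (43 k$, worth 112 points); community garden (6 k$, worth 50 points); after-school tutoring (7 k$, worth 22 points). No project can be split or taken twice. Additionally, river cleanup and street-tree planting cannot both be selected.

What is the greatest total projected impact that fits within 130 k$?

652

Density check — vaccination drive 26.40, community garden 8.33, bike-lane pilot 6.00, street-tree planting 4.51 are the best per k$.
Filling by ratio: bike-lane pilot + vaccination drive + mobile clinic + open-data portal + street-tree planting + community garden + after-school tutoring for 588, with 4 k$ left unused.
Replace open-data portal and after-school tutoring with solar retrofit: the trade gains 64 net, giving 652 at 130 k$.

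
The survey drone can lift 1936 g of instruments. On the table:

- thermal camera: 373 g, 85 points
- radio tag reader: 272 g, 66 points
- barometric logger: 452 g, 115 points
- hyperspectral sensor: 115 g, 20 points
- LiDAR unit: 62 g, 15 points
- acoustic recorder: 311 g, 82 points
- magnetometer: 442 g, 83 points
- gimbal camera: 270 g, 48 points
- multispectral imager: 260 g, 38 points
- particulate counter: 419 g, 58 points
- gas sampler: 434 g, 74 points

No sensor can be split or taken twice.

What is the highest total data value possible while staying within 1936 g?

446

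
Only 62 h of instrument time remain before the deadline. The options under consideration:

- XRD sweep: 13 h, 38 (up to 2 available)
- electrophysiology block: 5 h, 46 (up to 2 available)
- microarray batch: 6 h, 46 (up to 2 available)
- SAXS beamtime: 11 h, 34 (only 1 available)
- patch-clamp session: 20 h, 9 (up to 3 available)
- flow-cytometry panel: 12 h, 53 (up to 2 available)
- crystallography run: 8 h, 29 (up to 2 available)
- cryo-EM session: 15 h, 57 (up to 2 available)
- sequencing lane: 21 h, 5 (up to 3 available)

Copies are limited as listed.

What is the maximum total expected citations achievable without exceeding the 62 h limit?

348

Greedy by ratio would take 2×electrophysiology block + 2×microarray batch + 2×flow-cytometry panel + cryo-EM session: 61 h used, total 347.
Dropping cryo-EM session frees 15 h; slotting in 2×crystallography run (16 h) lifts the total to 348 at 62 h.
That's the maximum — no swap from here does better than 348.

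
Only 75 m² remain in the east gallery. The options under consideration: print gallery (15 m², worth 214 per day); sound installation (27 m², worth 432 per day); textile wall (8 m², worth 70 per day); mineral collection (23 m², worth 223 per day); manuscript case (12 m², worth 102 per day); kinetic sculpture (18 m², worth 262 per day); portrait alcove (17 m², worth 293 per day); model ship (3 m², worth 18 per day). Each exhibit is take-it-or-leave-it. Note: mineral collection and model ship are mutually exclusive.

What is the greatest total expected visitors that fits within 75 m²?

Ranking by ratio (expected visitors/m²): portrait alcove 17.24, sound installation 16.00, kinetic sculpture 14.56, print gallery 14.27.
The ratio heuristic lands on sound installation + textile wall + kinetic sculpture + portrait alcove + model ship (1075) but leaves 2 m² idle.
Replace textile wall and model ship with manuscript case: the trade gains 14 net, giving 1089 at 74 m².
That's the maximum — no feasible swap from here does better than 1089.

1089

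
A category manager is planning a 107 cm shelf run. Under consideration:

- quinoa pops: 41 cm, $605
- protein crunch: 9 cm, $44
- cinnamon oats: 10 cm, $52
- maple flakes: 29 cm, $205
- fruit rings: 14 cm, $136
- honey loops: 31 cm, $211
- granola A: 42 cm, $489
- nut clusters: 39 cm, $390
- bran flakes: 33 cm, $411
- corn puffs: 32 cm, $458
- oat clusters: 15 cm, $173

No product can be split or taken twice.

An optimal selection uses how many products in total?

The maximum weekly sales within 107 cm is 1474.
One optimal bundle: quinoa pops + bran flakes + corn puffs (106 cm).
Every optimal selection uses 3 products.

3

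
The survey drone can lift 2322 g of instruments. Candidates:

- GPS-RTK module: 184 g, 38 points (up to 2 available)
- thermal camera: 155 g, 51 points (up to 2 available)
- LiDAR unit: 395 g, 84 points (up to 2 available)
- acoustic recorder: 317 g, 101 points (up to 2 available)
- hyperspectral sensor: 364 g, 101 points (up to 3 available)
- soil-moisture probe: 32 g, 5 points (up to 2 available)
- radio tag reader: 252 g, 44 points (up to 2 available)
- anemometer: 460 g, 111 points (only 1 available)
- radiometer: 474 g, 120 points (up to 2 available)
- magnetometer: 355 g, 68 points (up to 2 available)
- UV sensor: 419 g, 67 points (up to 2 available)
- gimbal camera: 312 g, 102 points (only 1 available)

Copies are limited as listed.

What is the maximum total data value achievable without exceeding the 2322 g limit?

677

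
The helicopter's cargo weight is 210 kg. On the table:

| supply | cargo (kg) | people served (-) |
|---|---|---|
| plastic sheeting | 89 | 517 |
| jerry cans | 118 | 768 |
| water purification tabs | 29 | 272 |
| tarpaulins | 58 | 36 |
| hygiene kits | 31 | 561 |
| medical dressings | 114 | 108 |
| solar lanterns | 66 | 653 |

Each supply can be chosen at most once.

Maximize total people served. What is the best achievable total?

1731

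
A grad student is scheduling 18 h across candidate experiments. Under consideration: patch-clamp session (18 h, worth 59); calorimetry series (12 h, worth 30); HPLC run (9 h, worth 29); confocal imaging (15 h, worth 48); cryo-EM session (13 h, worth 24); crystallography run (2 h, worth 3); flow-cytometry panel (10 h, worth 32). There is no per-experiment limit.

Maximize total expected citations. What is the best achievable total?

Best packing: patch-clamp session — 18 h, 59 total.

59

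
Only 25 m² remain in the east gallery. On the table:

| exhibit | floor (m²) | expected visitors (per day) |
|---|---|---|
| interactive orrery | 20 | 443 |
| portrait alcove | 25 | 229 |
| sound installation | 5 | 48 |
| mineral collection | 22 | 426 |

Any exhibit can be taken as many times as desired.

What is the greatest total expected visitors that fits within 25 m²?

By expected visitors per m²: interactive orrery 22.15, mineral collection 19.36, sound installation 9.60 lead.
The ratio ordering already packs tightly: interactive orrery + sound installation, 25 m², 491.
No other feasible combination exceeds 491.

491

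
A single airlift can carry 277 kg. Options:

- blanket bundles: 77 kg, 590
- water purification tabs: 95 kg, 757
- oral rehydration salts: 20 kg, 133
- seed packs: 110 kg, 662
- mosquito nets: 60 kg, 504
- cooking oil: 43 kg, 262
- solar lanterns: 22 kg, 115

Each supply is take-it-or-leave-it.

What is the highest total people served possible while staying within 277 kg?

2113

Greedy by ratio would take blanket bundles + water purification tabs + oral rehydration salts + mosquito nets + solar lanterns: 274 kg used, total 2099.
The 42 kg tied up in oral rehydration salts and solar lanterns is better spent on cooking oil — total rises to 2113 (275 kg).
The closest alternative, blanket bundles + water purification tabs + oral rehydration salts + mosquito nets + solar lanterns, reaches only 2099.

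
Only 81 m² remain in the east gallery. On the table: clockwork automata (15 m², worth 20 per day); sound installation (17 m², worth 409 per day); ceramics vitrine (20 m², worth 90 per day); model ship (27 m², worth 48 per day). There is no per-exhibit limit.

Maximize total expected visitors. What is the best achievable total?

1636

By expected visitors per m²: sound installation 24.06, ceramics vitrine 4.50, model ship 1.78 lead.
Taking 4×sound installation: 68 m² used, 1636 in expected visitors.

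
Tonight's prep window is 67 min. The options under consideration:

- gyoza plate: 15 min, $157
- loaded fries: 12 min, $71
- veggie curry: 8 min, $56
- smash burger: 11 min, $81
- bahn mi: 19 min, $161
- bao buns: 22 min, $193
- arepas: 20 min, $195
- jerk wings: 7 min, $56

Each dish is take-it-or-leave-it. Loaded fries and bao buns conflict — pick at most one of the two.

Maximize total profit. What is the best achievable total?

601

Gyoza plate + veggie curry + bao buns + arepas uses 65 of the 67 min and totals 601.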